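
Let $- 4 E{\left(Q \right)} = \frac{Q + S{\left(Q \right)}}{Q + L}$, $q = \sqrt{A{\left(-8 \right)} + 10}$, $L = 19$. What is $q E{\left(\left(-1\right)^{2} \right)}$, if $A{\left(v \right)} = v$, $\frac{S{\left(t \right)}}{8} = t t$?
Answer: $- \frac{9 \sqrt{2}}{80} \approx -0.1591$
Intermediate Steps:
$S{\left(t \right)} = 8 t^{2}$ ($S{\left(t \right)} = 8 t t = 8 t^{2}$)
$q = \sqrt{2}$ ($q = \sqrt{-8 + 10} = \sqrt{2} \approx 1.4142$)
$E{\left(Q \right)} = - \frac{Q + 8 Q^{2}}{4 \left(19 + Q\right)}$ ($E{\left(Q \right)} = - \frac{\left(Q + 8 Q^{2}\right) \frac{1}{Q + 19}}{4} = - \frac{\left(Q + 8 Q^{2}\right) \frac{1}{19 + Q}}{4} = - \frac{\frac{1}{19 + Q} \left(Q + 8 Q^{2}\right)}{4} = - \frac{Q + 8 Q^{2}}{4 \left(19 + Q\right)}$)
$q E{\left(\left(-1\right)^{2} \right)} = \sqrt{2} \frac{\left(-1\right)^{2} \left(-1 - 8 \left(-1\right)^{2}\right)}{4 \left(19 + \left(-1\right)^{2}\right)} = \sqrt{2} \cdot \frac{1}{4} \cdot 1 \frac{1}{19 + 1} \left(-1 - 8\right) = \sqrt{2} \cdot \frac{1}{4} \cdot 1 \cdot \frac{1}{20} \left(-1 - 8\right) = \sqrt{2} \cdot \frac{1}{4} \cdot 1 \cdot \frac{1}{20} \left(-9\right) = \sqrt{2} \left(- \frac{9}{80}\right) = - \frac{9 \sqrt{2}}{80}$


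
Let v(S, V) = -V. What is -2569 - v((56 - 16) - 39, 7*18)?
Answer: -2443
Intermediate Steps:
-2569 - v((56 - 16) - 39, 7*18) = -2569 - (-1)*7*18 = -2569 - (-1)*126 = -2569 - 1*(-126) = -2569 + 126 = -2443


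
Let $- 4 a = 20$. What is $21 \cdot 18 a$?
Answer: $-1890$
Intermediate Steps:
$a = -5$ ($a = \left(- \frac{1}{4}\right) 20 = -5$)
$21 \cdot 18 a = 21 \cdot 18 \left(-5\right) = 378 \left(-5\right) = -1890$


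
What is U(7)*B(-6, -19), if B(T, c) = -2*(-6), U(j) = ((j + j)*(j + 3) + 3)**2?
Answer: 245388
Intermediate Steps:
U(j) = (3 + 2*j*(3 + j))**2 (U(j) = ((2*j)*(3 + j) + 3)**2 = (2*j*(3 + j) + 3)**2 = (3 + 2*j*(3 + j))**2)
B(T, c) = 12
U(7)*B(-6, -19) = (3 + 2*7**2 + 6*7)**2*12 = (3 + 2*49 + 42)**2*12 = (3 + 98 + 42)**2*12 = 143**2*12 = 20449*12 = 245388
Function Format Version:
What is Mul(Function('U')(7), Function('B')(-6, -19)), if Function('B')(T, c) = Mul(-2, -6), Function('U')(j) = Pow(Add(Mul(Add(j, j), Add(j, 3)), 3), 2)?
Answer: 245388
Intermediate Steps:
Function('U')(j) = Pow(Add(3, Mul(2, j, Add(3, j))), 2) (Function('U')(j) = Pow(Add(Mul(Mul(2, j), Add(3, j)), 3), 2) = Pow(Add(Mul(2, j, Add(3, j)), 3), 2) = Pow(Add(3, Mul(2, j, Add(3, j))), 2))
Function('B')(T, c) = 12
Mul(Function('U')(7), Function('B')(-6, -19)) = Mul(Pow(Add(3, Mul(2, Pow(7, 2)), Mul(6, 7)), 2), 12) = Mul(Pow(Add(3, Mul(2, 49), 42), 2), 12) = Mul(Pow(Add(3, 98, 42), 2), 12) = Mul(Pow(143, 2), 12) = Mul(20449, 12) = 245388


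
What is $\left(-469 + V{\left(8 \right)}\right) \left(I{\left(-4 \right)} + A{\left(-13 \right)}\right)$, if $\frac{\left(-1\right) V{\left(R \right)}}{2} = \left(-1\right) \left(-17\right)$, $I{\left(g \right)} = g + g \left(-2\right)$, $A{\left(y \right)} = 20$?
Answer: $-12072$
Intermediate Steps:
$I{\left(g \right)} = - g$ ($I{\left(g \right)} = g - 2 g = - g$)
$V{\left(R \right)} = -34$ ($V{\left(R \right)} = - 2 \left(\left(-1\right) \left(-17\right)\right) = \left(-2\right) 17 = -34$)
$\left(-469 + V{\left(8 \right)}\right) \left(I{\left(-4 \right)} + A{\left(-13 \right)}\right) = \left(-469 - 34\right) \left(\left(-1\right) \left(-4\right) + 20\right) = - 503 \left(4 + 20\right) = \left(-503\right) 24 = -12072$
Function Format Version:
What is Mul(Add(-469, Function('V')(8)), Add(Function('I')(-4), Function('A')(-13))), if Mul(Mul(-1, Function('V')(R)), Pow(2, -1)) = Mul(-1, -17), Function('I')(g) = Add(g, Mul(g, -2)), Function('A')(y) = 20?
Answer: -12072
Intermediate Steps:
Function('I')(g) = Mul(-1, g) (Function('I')(g) = Add(g, Mul(-2, g)) = Mul(-1, g))
Function('V')(R) = -34 (Function('V')(R) = Mul(-2, Mul(-1, -17)) = Mul(-2, 17) = -34)
Mul(Add(-469, Function('V')(8)), Add(Function('I')(-4), Function('A')(-13))) = Mul(Add(-469, -34), Add(Mul(-1, -4), 20)) = Mul(-503, Add(4, 20)) = Mul(-503, 24) = -12072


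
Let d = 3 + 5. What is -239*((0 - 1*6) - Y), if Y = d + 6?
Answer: 4780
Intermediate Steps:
d = 8
Y = 14 (Y = 8 + 6 = 14)
-239*((0 - 1*6) - Y) = -239*((0 - 1*6) - 1*14) = -239*((0 - 6) - 14) = -239*(-6 - 14) = -239*(-20) = 4780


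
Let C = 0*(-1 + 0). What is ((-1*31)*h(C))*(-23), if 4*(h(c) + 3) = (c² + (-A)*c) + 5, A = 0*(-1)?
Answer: -4991/4 ≈ -1247.8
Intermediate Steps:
A = 0
C = 0 (C = 0*(-1) = 0)
h(c) = -7/4 + c²/4 (h(c) = -3 + ((c² + (-1*0)*c) + 5)/4 = -3 + ((c² + 0*c) + 5)/4 = -3 + ((c² + 0) + 5)/4 = -3 + (c² + 5)/4 = -3 + (5 + c²)/4 = -3 + (5/4 + c²/4) = -7/4 + c²/4)
((-1*31)*h(C))*(-23) = ((-1*31)*(-7/4 + (¼)*0²))*(-23) = -31*(-7/4 + (¼)*0)*(-23) = -31*(-7/4 + 0)*(-23) = -31*(-7/4)*(-23) = (217/4)*(-23) = -4991/4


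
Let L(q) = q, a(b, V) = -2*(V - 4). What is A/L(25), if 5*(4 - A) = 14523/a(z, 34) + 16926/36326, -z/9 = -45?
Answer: 95023023/45407500 ≈ 2.0927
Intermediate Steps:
z = 405 (z = -9*(-45) = 405)
a(b, V) = 8 - 2*V (a(b, V) = -2*(-4 + V) = 8 - 2*V)
A = 95023023/1816300 (A = 4 - (14523/(8 - 2*34) + 16926/36326)/5 = 4 - (14523/(8 - 68) + 16926*(1/36326))/5 = 4 - (14523/(-60) + 8463/18163)/5 = 4 - (14523*(-1/60) + 8463/18163)/5 = 4 - (-4841/20 + 8463/18163)/5 = 4 - 1/5*(-87757823/363260) = 4 + 87757823/1816300 = 95023023/1816300 ≈ 52.317)
A/L(25) = (95023023/1816300)/25 = (95023023/1816300)*(1/25) = 95023023/45407500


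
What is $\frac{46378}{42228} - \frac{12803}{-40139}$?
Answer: $\frac{1201105813}{847494846} \approx 1.4172$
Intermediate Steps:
$\frac{46378}{42228} - \frac{12803}{-40139} = 46378 \cdot \frac{1}{42228} - - \frac{12803}{40139} = \frac{23189}{21114} + \frac{12803}{40139} = \frac{1201105813}{847494846}$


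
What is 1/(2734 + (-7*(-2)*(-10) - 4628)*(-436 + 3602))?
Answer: -1/15092754 ≈ -6.6257e-8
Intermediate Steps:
1/(2734 + (-7*(-2)*(-10) - 4628)*(-436 + 3602)) = 1/(2734 + (14*(-10) - 4628)*3166) = 1/(2734 + (-140 - 4628)*3166) = 1/(2734 - 4768*3166) = 1/(2734 - 15095488) = 1/(-15092754) = -1/15092754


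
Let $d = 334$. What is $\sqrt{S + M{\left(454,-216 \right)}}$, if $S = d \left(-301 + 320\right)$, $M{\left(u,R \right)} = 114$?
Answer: $2 \sqrt{1615} \approx 80.374$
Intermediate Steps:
$S = 6346$ ($S = 334 \left(-301 + 320\right) = 334 \cdot 19 = 6346$)
$\sqrt{S + M{\left(454,-216 \right)}} = \sqrt{6346 + 114} = \sqrt{6460} = 2 \sqrt{1615}$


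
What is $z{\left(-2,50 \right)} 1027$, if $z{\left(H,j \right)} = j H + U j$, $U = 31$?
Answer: $1489150$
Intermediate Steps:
$z{\left(H,j \right)} = 31 j + H j$ ($z{\left(H,j \right)} = j H + 31 j = H j + 31 j = 31 j + H j$)
$z{\left(-2,50 \right)} 1027 = 50 \left(31 - 2\right) 1027 = 50 \cdot 29 \cdot 1027 = 1450 \cdot 1027 = 1489150$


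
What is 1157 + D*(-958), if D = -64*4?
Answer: 246405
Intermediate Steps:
D = -256
1157 + D*(-958) = 1157 - 256*(-958) = 1157 + 245248 = 246405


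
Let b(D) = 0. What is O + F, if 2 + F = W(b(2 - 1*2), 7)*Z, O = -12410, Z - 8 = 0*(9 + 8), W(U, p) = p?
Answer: -12356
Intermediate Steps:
Z = 8 (Z = 8 + 0*(9 + 8) = 8 + 0*17 = 8 + 0 = 8)
F = 54 (F = -2 + 7*8 = -2 + 56 = 54)
O + F = -12410 + 54 = -12356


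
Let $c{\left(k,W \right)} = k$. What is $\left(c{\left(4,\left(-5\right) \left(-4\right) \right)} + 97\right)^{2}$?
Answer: $10201$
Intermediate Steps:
$\left(c{\left(4,\left(-5\right) \left(-4\right) \right)} + 97\right)^{2} = \left(4 + 97\right)^{2} = 101^{2} = 10201$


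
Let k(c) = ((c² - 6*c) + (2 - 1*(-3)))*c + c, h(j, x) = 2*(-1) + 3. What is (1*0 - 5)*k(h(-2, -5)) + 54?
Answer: 49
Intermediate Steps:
h(j, x) = 1 (h(j, x) = -2 + 3 = 1)
k(c) = c + c*(5 + c² - 6*c) (k(c) = ((c² - 6*c) + (2 + 3))*c + c = ((c² - 6*c) + 5)*c + c = (5 + c² - 6*c)*c + c = c*(5 + c² - 6*c) + c = c + c*(5 + c² - 6*c))
(1*0 - 5)*k(h(-2, -5)) + 54 = (1*0 - 5)*(1*(6 + 1² - 6*1)) + 54 = (0 - 5)*(1*(6 + 1 - 6)) + 54 = -5 + 54 = 49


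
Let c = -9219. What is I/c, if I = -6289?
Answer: 6289/9219 ≈ 0.68218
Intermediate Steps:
I/c = -6289/(-9219) = -6289*(-1/9219) = 6289/9219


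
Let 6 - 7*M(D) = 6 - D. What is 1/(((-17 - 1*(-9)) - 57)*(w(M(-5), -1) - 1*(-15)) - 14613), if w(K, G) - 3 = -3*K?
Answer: -7/111456 ≈ -6.2805e-5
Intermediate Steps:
M(D) = D/7 (M(D) = 6/7 - (6 - D)/7 = 6/7 + (-6/7 + D/7) = D/7)
w(K, G) = 3 - 3*K
1/(((-17 - 1*(-9)) - 57)*(w(M(-5), -1) - 1*(-15)) - 14613) = 1/(((-17 - 1*(-9)) - 57)*((3 - 3*(-5)/7) - 1*(-15)) - 14613) = 1/(((-17 + 9) - 57)*((3 - 3*(-5/7)) + 15) - 14613) = 1/((-8 - 57)*((3 + 15/7) + 15) - 14613) = 1/(-65*(36/7 + 15) - 14613) = 1/(-65*141/7 - 14613) = 1/(-9165/7 - 14613) = 1/(-111456/7) = -7/111456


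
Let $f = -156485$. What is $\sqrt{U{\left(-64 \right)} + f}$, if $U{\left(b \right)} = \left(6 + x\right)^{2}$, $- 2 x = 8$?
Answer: $i \sqrt{156481} \approx 395.58 i$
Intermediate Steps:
$x = -4$ ($x = \left(- \frac{1}{2}\right) 8 = -4$)
$U{\left(b \right)} = 4$ ($U{\left(b \right)} = \left(6 - 4\right)^{2} = 2^{2} = 4$)
$\sqrt{U{\left(-64 \right)} + f} = \sqrt{4 - 156485} = \sqrt{-156481} = i \sqrt{156481}$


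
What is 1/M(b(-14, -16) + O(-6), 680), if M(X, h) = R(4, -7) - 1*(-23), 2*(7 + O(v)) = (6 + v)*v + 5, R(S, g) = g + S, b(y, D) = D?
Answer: 1/20 ≈ 0.050000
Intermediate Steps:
R(S, g) = S + g
O(v) = -9/2 + v*(6 + v)/2 (O(v) = -7 + ((6 + v)*v + 5)/2 = -7 + (v*(6 + v) + 5)/2 = -7 + (5 + v*(6 + v))/2 = -7 + (5/2 + v*(6 + v)/2) = -9/2 + v*(6 + v)/2)
M(X, h) = 20 (M(X, h) = (4 - 7) - 1*(-23) = -3 + 23 = 20)
1/M(b(-14, -16) + O(-6), 680) = 1/20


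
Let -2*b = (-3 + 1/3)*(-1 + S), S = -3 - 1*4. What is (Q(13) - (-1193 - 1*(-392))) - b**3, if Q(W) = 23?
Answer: 55016/27 ≈ 2037.6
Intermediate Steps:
S = -7 (S = -3 - 4 = -7)
b = -32/3 (b = -(-3 + 1/3)*(-1 - 7)/2 = -(-3 + 1/3)*(-8)/2 = -(-4)*(-8)/3 = -1/2*64/3 = -32/3 ≈ -10.667)
(Q(13) - (-1193 - 1*(-392))) - b**3 = (23 - (-1193 - 1*(-392))) - (-32/3)**3 = (23 - (-1193 + 392)) - 1*(-32768/27) = (23 - 1*(-801)) + 32768/27 = (23 + 801) + 32768/27 = 824 + 32768/27 = 55016/27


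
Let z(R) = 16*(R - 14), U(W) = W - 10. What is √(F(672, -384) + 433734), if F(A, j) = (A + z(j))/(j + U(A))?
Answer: √8379778742/139 ≈ 658.57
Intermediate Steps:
U(W) = -10 + W
z(R) = -224 + 16*R (z(R) = 16*(-14 + R) = -224 + 16*R)
F(A, j) = (-224 + A + 16*j)/(-10 + A + j) (F(A, j) = (A + (-224 + 16*j))/(j + (-10 + A)) = (-224 + A + 16*j)/(-10 + A + j))
√(F(672, -384) + 433734) = √((-224 + 672 + 16*(-384))/(-10 + 672 - 384) + 433734) = √((-224 + 672 - 6144)/278 + 433734) = √((1/278)*(-5696) + 433734) = √(-2848/139 + 433734) = √(60286178/139) = √8379778742/139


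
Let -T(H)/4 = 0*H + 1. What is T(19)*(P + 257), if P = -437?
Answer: 720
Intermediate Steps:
T(H) = -4 (T(H) = -4*(0*H + 1) = -4*(0 + 1) = -4*1 = -4)
T(19)*(P + 257) = -4*(-437 + 257) = -4*(-180) = 720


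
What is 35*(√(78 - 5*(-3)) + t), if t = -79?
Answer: -2765 + 35*√93 ≈ -2427.5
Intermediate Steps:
35*(√(78 - 5*(-3)) + t) = 35*(√(78 - 5*(-3)) - 79) = 35*(√(78 + 15) - 79) = 35*(√93 - 79) = 35*(-79 + √93) = -2765 + 35*√93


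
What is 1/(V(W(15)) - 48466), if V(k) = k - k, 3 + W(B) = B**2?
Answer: -1/48466 ≈ -2.0633e-5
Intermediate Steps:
W(B) = -3 + B**2
V(k) = 0
1/(V(W(15)) - 48466) = 1/(0 - 48466) = 1/(-48466) = -1/48466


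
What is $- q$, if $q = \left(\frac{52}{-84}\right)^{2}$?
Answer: $- \frac{169}{441} \approx -0.38322$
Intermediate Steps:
$q = \frac{169}{441}$ ($q = \left(52 \left(- \frac{1}{84}\right)\right)^{2} = \left(- \frac{13}{21}\right)^{2} = \frac{169}{441} \approx 0.38322$)
$- q = \left(-1\right) \frac{169}{441} = - \frac{169}{441}$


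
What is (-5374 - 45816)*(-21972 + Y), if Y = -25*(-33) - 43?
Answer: 1084716100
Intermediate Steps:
Y = 782 (Y = 825 - 43 = 782)
(-5374 - 45816)*(-21972 + Y) = (-5374 - 45816)*(-21972 + 782) = -51190*(-21190) = 1084716100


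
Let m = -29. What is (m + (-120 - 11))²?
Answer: 25600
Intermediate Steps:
(m + (-120 - 11))² = (-29 + (-120 - 11))² = (-29 - 131)² = (-160)² = 25600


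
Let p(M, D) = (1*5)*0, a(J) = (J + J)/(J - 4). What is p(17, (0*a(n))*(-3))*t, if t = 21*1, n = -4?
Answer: 0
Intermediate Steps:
a(J) = 2*J/(-4 + J) (a(J) = (2*J)/(-4 + J) = 2*J/(-4 + J))
p(M, D) = 0 (p(M, D) = 5*0 = 0)
t = 21
p(17, (0*a(n))*(-3))*t = 0*21 = 0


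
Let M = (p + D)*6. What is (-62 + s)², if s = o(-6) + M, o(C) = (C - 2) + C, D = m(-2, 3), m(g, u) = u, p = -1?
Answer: 4096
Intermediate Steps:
D = 3
o(C) = -2 + 2*C (o(C) = (-2 + C) + C = -2 + 2*C)
M = 12 (M = (-1 + 3)*6 = 2*6 = 12)
s = -2 (s = (-2 + 2*(-6)) + 12 = (-2 - 12) + 12 = -14 + 12 = -2)
(-62 + s)² = (-62 - 2)² = (-64)² = 4096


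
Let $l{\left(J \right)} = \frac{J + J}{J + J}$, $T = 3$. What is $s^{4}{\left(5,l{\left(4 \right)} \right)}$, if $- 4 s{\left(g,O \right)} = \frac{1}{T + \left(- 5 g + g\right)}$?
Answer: $\frac{1}{21381376} \approx 4.677 \cdot 10^{-8}$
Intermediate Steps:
$l{\left(J \right)} = 1$ ($l{\left(J \right)} = \frac{2 J}{2 J} = 2 J \frac{1}{2 J} = 1$)
$s{\left(g,O \right)} = - \frac{1}{4 \left(3 - 4 g\right)}$ ($s{\left(g,O \right)} = - \frac{1}{4 \left(3 + \left(- 5 g + g\right)\right)} = - \frac{1}{4 \left(3 - 4 g\right)}$)
$s^{4}{\left(5,l{\left(4 \right)} \right)} = \left(\frac{1}{4 \left(-3 + 4 \cdot 5\right)}\right)^{4} = \left(\frac{1}{4 \left(-3 + 20\right)}\right)^{4} = \left(\frac{1}{4 \cdot 17}\right)^{4} = \left(\frac{1}{4} \cdot \frac{1}{17}\right)^{4} = \left(\frac{1}{68}\right)^{4} = \frac{1}{21381376}$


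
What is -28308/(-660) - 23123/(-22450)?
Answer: 10846263/246950 ≈ 43.921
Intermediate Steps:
-28308/(-660) - 23123/(-22450) = -28308*(-1/660) - 23123*(-1/22450) = 2359/55 + 23123/22450 = 10846263/246950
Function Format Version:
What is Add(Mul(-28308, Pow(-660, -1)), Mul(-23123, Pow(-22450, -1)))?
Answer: Rational(10846263, 246950) ≈ 43.921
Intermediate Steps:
Add(Mul(-28308, Pow(-660, -1)), Mul(-23123, Pow(-22450, -1))) = Add(Mul(-28308, Rational(-1, 660)), Mul(-23123, Rational(-1, 22450))) = Add(Rational(2359, 55), Rational(23123, 22450)) = Rational(10846263, 246950)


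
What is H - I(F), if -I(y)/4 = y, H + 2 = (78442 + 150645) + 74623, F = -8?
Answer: 303676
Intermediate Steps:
H = 303708 (H = -2 + ((78442 + 150645) + 74623) = -2 + (229087 + 74623) = -2 + 303710 = 303708)
I(y) = -4*y
H - I(F) = 303708 - (-4)*(-8) = 303708 - 1*32 = 303708 - 32 = 303676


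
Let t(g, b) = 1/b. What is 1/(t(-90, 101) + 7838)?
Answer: 101/791639 ≈ 0.00012758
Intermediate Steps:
1/(t(-90, 101) + 7838) = 1/(1/101 + 7838) = 1/(791639/101) = 101/791639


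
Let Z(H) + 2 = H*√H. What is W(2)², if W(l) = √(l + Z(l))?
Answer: 2*√2 ≈ 2.8284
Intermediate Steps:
Z(H) = -2 + H^(3/2) (Z(H) = -2 + H*√H = -2 + H^(3/2))
W(l) = √(-2 + l + l^(3/2)) (W(l) = √(l + (-2 + l^(3/2))) = √(-2 + l + l^(3/2)))
W(2)² = (√(-2 + 2 + 2^(3/2)))² = (√(-2 + 2 + 2*√2))² = (√(2*√2))² = (2^(¾))² = 2*√2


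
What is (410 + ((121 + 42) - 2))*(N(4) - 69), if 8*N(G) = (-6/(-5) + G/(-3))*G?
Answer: -591556/15 ≈ -39437.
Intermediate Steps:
N(G) = G*(6/5 - G/3)/8 (N(G) = ((-6/(-5) + G/(-3))*G)/8 = ((-6*(-⅕) + G*(-⅓))*G)/8 = ((6/5 - G/3)*G)/8 = (G*(6/5 - G/3))/8 = G*(6/5 - G/3)/8)
(410 + ((121 + 42) - 2))*(N(4) - 69) = (410 + ((121 + 42) - 2))*((1/120)*4*(18 - 5*4) - 69) = (410 + (163 - 2))*((1/120)*4*(18 - 20) - 69) = (410 + 161)*((1/120)*4*(-2) - 69) = 571*(-1/15 - 69) = 571*(-1036/15) = -591556/15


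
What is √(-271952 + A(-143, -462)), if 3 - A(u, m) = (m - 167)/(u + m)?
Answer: 3*I*√91405430/55 ≈ 521.49*I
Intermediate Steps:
A(u, m) = 3 - (-167 + m)/(m + u) (A(u, m) = 3 - (m - 167)/(u + m) = 3 - (-167 + m)/(m + u))
√(-271952 + A(-143, -462)) = √(-271952 + (167 + 2*(-462) + 3*(-143))/(-462 - 143)) = √(-271952 + (167 - 924 - 429)/(-605)) = √(-271952 - 1/605*(-1186)) = √(-271952 + 1186/605) = √(-164529774/605) = 3*I*√91405430/55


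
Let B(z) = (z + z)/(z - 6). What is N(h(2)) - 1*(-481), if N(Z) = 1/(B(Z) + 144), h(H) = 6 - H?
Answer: 67341/140 ≈ 481.01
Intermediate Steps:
B(z) = 2*z/(-6 + z) (B(z) = (2*z)/(-6 + z) = 2*z/(-6 + z))
N(Z) = 1/(144 + 2*Z/(-6 + Z)) (N(Z) = 1/(2*Z/(-6 + Z) + 144) = 1/(144 + 2*Z/(-6 + Z)))
N(h(2)) - 1*(-481) = (-6 + (6 - 1*2))/(2*(-432 + 73*(6 - 1*2))) - 1*(-481) = (-6 + (6 - 2))/(2*(-432 + 73*(6 - 2))) + 481 = (-6 + 4)/(2*(-432 + 73*4)) + 481 = (½)*(-2)/(-432 + 292) + 481 = (½)*(-2)/(-140) + 481 = (½)*(-1/140)*(-2) + 481 = 1/140 + 481 = 67341/140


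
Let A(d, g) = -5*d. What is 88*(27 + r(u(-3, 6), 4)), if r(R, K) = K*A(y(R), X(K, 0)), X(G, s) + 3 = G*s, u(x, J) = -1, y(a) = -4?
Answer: 9416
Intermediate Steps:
X(G, s) = -3 + G*s
r(R, K) = 20*K (r(R, K) = K*(-5*(-4)) = K*20 = 20*K)
88*(27 + r(u(-3, 6), 4)) = 88*(27 + 20*4) = 88*(27 + 80) = 88*107 = 9416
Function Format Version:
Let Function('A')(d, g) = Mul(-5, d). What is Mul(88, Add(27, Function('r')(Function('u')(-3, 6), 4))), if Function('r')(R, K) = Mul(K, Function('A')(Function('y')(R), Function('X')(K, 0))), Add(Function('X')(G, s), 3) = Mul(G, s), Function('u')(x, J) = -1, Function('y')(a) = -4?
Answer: 9416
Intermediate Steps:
Function('X')(G, s) = Add(-3, Mul(G, s))
Function('r')(R, K) = Mul(20, K) (Function('r')(R, K) = Mul(K, Mul(-5, -4)) = Mul(K, 20) = Mul(20, K))
Mul(88, Add(27, Function('r')(Function('u')(-3, 6), 4))) = Mul(88, Add(27, Mul(20, 4))) = Mul(88, Add(27, 80)) = Mul(88, 107) = 9416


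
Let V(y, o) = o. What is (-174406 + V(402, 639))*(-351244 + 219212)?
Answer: 22942804544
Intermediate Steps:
(-174406 + V(402, 639))*(-351244 + 219212) = (-174406 + 639)*(-351244 + 219212) = -173767*(-132032) = 22942804544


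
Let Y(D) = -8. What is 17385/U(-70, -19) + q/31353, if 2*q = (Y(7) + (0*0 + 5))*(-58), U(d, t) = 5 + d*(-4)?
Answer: 637540/10451 ≈ 61.003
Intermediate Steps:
U(d, t) = 5 - 4*d
q = 87 (q = ((-8 + (0*0 + 5))*(-58))/2 = ((-8 + (0 + 5))*(-58))/2 = ((-8 + 5)*(-58))/2 = (-3*(-58))/2 = (1/2)*174 = 87)
17385/U(-70, -19) + q/31353 = 17385/(5 - 4*(-70)) + 87/31353 = 17385/(5 + 280) + 87*(1/31353) = 17385/285 + 29/10451 = 17385*(1/285) + 29/10451 = 61 + 29/10451 = 637540/10451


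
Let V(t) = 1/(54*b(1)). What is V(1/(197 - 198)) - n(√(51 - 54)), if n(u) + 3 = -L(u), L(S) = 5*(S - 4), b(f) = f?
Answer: -917/54 + 5*I*√3 ≈ -16.981 + 8.6602*I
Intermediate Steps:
L(S) = -20 + 5*S (L(S) = 5*(-4 + S) = -20 + 5*S)
n(u) = 17 - 5*u (n(u) = -3 - (-20 + 5*u) = -3 + (20 - 5*u) = 17 - 5*u)
V(t) = 1/54 (V(t) = 1/(54*1) = 1/54)
V(1/(197 - 198)) - n(√(51 - 54)) = 1/54 - (17 - 5*√(51 - 54)) = 1/54 - (17 - 5*I*√3) = 1/54 + (-17 + 5*I*√3) = -917/54 + 5*I*√3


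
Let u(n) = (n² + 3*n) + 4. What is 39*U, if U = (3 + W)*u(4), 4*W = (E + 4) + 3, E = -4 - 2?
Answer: 4056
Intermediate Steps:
E = -6
W = ¼ (W = ((-6 + 4) + 3)/4 = (-2 + 3)/4 = (¼)*1 = ¼ ≈ 0.25000)
u(n) = 4 + n² + 3*n
U = 104 (U = (3 + ¼)*(4 + 4² + 3*4) = 13*(4 + 16 + 12)/4 = (13/4)*32 = 104)
39*U = 39*104 = 4056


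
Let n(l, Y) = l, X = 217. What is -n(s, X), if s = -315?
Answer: 315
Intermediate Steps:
-n(s, X) = -1*(-315) = 315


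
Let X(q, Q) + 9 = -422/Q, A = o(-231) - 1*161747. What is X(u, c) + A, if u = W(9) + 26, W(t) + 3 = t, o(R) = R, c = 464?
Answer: -37581195/232 ≈ -1.6199e+5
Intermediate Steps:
W(t) = -3 + t
u = 32 (u = (-3 + 9) + 26 = 6 + 26 = 32)
A = -161978 (A = -231 - 1*161747 = -231 - 161747 = -161978)
X(q, Q) = -9 - 422/Q
X(u, c) + A = (-9 - 422/464) - 161978 = (-9 - 422*1/464) - 161978 = (-9 - 211/232) - 161978 = -2299/232 - 161978 = -37581195/232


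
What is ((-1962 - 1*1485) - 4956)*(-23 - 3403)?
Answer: 28788678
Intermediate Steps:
((-1962 - 1*1485) - 4956)*(-23 - 3403) = ((-1962 - 1485) - 4956)*(-3426) = (-3447 - 4956)*(-3426) = -8403*(-3426) = 28788678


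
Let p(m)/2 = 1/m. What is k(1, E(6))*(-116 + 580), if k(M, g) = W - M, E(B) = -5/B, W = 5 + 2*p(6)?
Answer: 6496/3 ≈ 2165.3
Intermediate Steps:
p(m) = 2/m
W = 17/3 (W = 5 + 2*(2/6) = 5 + 2*(2*(⅙)) = 5 + 2*(⅓) = 5 + ⅔ = 17/3 ≈ 5.6667)
k(M, g) = 17/3 - M
k(1, E(6))*(-116 + 580) = (17/3 - 1*1)*(-116 + 580) = (17/3 - 1)*464 = (14/3)*464 = 6496/3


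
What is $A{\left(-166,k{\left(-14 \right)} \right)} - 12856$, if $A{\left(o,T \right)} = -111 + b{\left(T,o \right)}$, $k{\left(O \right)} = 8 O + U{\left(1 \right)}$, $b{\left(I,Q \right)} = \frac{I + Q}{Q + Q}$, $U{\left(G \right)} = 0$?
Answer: $- \frac{2152383}{166} \approx -12966.0$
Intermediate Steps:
$b{\left(I,Q \right)} = \frac{I + Q}{2 Q}$
$k{\left(O \right)} = 8 O$ ($k{\left(O \right)} = 8 O + 0 = 8 O$)
$A{\left(o,T \right)} = -111 + \frac{T + o}{2 o}$
$A{\left(-166,k{\left(-14 \right)} \right)} - 12856 = \frac{8 \left(-14\right) - -36686}{2 \left(-166\right)} - 12856 = \frac{1}{2} \left(- \frac{1}{166}\right) \left(-112 + 36686\right) - 12856 = \frac{1}{2} \left(- \frac{1}{166}\right) 36574 - 12856 = - \frac{18287}{166} - 12856 = - \frac{2152383}{166}$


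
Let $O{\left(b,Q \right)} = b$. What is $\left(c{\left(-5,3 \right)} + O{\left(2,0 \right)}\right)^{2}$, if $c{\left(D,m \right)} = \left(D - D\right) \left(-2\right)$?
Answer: $4$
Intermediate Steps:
$c{\left(D,m \right)} = 0$ ($c{\left(D,m \right)} = 0 \left(-2\right) = 0$)
$\left(c{\left(-5,3 \right)} + O{\left(2,0 \right)}\right)^{2} = \left(0 + 2\right)^{2} = 2^{2} = 4$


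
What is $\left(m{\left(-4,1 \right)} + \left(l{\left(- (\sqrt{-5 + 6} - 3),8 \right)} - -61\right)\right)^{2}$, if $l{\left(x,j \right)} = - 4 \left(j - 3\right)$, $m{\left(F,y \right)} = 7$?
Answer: $2304$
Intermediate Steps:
$l{\left(x,j \right)} = 12 - 4 j$ ($l{\left(x,j \right)} = - 4 \left(-3 + j\right) = 12 - 4 j$)
$\left(m{\left(-4,1 \right)} + \left(l{\left(- (\sqrt{-5 + 6} - 3),8 \right)} - -61\right)\right)^{2} = \left(7 + \left(\left(12 - 32\right) - -61\right)\right)^{2} = \left(7 + \left(\left(12 - 32\right) + 61\right)\right)^{2} = \left(7 + \left(-20 + 61\right)\right)^{2} = \left(7 + 41\right)^{2} = 48^{2} = 2304$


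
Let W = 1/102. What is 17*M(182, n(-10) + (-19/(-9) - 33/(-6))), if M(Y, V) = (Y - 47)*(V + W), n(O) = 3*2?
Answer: 31260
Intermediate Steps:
W = 1/102 ≈ 0.0098039
n(O) = 6
M(Y, V) = (-47 + Y)*(1/102 + V) (M(Y, V) = (Y - 47)*(V + 1/102) = (-47 + Y)*(1/102 + V))
17*M(182, n(-10) + (-19/(-9) - 33/(-6))) = 17*(-47/102 - 47*(6 + (-19/(-9) - 33/(-6))) + (1/102)*182 + (6 + (-19/(-9) - 33/(-6)))*182) = 17*(-47/102 - 47*(6 + (-19*(-1/9) - 33*(-1/6))) + 91/51 + (6 + (-19*(-1/9) - 33*(-1/6)))*182) = 17*(-47/102 - 47*(6 + (19/9 + 11/2)) + 91/51 + (6 + (19/9 + 11/2))*182) = 17*(-47/102 - 47*(6 + 137/18) + 91/51 + (6 + 137/18)*182) = 17*(-47/102 - 47*245/18 + 91/51 + (245/18)*182) = 17*(-47/102 - 11515/18 + 91/51 + 22295/9) = 17*(31260/17) = 31260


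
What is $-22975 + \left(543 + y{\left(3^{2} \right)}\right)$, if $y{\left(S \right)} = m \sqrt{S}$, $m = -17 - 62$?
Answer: $-22669$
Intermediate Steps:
$m = -79$
$y{\left(S \right)} = - 79 \sqrt{S}$
$-22975 + \left(543 + y{\left(3^{2} \right)}\right) = -22975 + \left(543 - 79 \sqrt{3^{2}}\right) = -22975 + \left(543 - 79 \sqrt{9}\right) = -22975 + \left(543 - 237\right) = -22975 + 306 = -22669$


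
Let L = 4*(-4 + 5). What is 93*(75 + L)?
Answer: 7347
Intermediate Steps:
L = 4 (L = 4*1 = 4)
93*(75 + L) = 93*(75 + 4) = 93*79 = 7347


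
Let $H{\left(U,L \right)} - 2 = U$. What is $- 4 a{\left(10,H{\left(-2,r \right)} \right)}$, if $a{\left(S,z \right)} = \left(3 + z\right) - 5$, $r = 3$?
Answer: $8$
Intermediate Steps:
$H{\left(U,L \right)} = 2 + U$
$a{\left(S,z \right)} = -2 + z$
$- 4 a{\left(10,H{\left(-2,r \right)} \right)} = - 4 \left(-2 + \left(2 - 2\right)\right) = - 4 \left(-2 + 0\right) = \left(-4\right) \left(-2\right) = 8$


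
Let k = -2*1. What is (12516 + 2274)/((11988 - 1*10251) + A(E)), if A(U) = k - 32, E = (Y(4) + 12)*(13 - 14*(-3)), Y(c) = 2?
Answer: 14790/1703 ≈ 8.6847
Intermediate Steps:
k = -2
E = 770 (E = (2 + 12)*(13 - 14*(-3)) = 14*(13 + 42) = 14*55 = 770)
A(U) = -34 (A(U) = -2 - 32 = -34)
(12516 + 2274)/((11988 - 1*10251) + A(E)) = (12516 + 2274)/((11988 - 1*10251) - 34) = 14790/((11988 - 10251) - 34) = 14790/(1737 - 34) = 14790/1703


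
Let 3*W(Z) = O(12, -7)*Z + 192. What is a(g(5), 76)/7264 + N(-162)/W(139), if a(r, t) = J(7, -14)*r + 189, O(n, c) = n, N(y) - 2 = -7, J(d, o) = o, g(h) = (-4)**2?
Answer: -2901/225184 ≈ -0.012883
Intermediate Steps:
g(h) = 16
N(y) = -5 (N(y) = 2 - 7 = -5)
a(r, t) = 189 - 14*r (a(r, t) = -14*r + 189 = 189 - 14*r)
W(Z) = 64 + 4*Z (W(Z) = (12*Z + 192)/3 = (192 + 12*Z)/3 = 64 + 4*Z)
a(g(5), 76)/7264 + N(-162)/W(139) = (189 - 14*16)/7264 - 5/(64 + 4*139) = (189 - 224)*(1/7264) - 5/(64 + 556) = -35*1/7264 - 5/620 = -35/7264 - 5*1/620 = -35/7264 - 1/124 = -2901/225184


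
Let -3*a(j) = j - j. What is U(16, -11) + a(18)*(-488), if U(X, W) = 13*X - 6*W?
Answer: 274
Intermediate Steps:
U(X, W) = -6*W + 13*X
a(j) = 0 (a(j) = -(j - j)/3 = -⅓*0 = 0)
U(16, -11) + a(18)*(-488) = (-6*(-11) + 13*16) + 0*(-488) = (66 + 208) + 0 = 274 + 0 = 274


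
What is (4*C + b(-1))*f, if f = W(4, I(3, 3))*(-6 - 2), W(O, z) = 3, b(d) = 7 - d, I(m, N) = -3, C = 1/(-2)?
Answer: -144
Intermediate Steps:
C = -1/2 ≈ -0.50000
f = -24 (f = 3*(-6 - 2) = 3*(-8) = -24)
(4*C + b(-1))*f = (4*(-1/2) + (7 - 1*(-1)))*(-24) = (-2 + (7 + 1))*(-24) = (-2 + 8)*(-24) = 6*(-24) = -144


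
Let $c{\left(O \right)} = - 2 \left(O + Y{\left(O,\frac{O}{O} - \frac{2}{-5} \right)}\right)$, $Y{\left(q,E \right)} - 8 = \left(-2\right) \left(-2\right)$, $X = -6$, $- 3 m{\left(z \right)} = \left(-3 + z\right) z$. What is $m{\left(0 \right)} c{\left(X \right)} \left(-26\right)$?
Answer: $0$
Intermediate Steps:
$m{\left(z \right)} = - \frac{z \left(-3 + z\right)}{3}$ ($m{\left(z \right)} = - \frac{\left(-3 + z\right) z}{3} = - \frac{z \left(-3 + z\right)}{3}$)
$Y{\left(q,E \right)} = 12$ ($Y{\left(q,E \right)} = 8 - -4 = 8 + 4 = 12$)
$c{\left(O \right)} = -24 - 2 O$ ($c{\left(O \right)} = - 2 \left(O + 12\right) = - 2 \left(12 + O\right) = -24 - 2 O$)
$m{\left(0 \right)} c{\left(X \right)} \left(-26\right) = \frac{1}{3} \cdot 0 \left(3 - 0\right) \left(-24 - -12\right) \left(-26\right) = \frac{1}{3} \cdot 0 \left(3 + 0\right) \left(-24 + 12\right) \left(-26\right) = \frac{1}{3} \cdot 0 \cdot 3 \left(-12\right) \left(-26\right) = 0 \left(-12\right) \left(-26\right) = 0 \left(-26\right) = 0$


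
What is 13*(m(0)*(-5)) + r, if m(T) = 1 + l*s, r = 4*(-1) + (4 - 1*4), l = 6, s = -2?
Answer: 711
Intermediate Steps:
r = -4 (r = -4 + (4 - 4) = -4 + 0 = -4)
m(T) = -11 (m(T) = 1 + 6*(-2) = 1 - 12 = -11)
13*(m(0)*(-5)) + r = 13*(-11*(-5)) - 4 = 13*55 - 4 = 715 - 4 = 711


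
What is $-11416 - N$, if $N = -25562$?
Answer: $14146$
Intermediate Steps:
$-11416 - N = -11416 - -25562 = -11416 + 25562 = 14146$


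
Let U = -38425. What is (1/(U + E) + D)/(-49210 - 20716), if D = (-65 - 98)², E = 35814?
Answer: -34685829/91288393 ≈ -0.37996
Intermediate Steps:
D = 26569 (D = (-163)² = 26569)
(1/(U + E) + D)/(-49210 - 20716) = (1/(-38425 + 35814) + 26569)/(-49210 - 20716) = (1/(-2611) + 26569)/(-69926) = (-1/2611 + 26569)*(-1/69926) = (69371658/2611)*(-1/69926) = -34685829/91288393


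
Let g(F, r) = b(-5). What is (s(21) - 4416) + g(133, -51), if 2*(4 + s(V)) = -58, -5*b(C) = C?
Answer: -4448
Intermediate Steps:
b(C) = -C/5
g(F, r) = 1 (g(F, r) = -⅕*(-5) = 1)
s(V) = -33 (s(V) = -4 + (½)*(-58) = -4 - 29 = -33)
(s(21) - 4416) + g(133, -51) = (-33 - 4416) + 1 = -4449 + 1 = -4448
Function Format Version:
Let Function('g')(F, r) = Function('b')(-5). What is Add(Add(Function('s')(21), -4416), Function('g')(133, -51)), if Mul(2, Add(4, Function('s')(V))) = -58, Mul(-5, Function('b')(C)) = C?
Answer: -4448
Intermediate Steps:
Function('b')(C) = Mul(Rational(-1, 5), C)
Function('g')(F, r) = 1 (Function('g')(F, r) = Mul(Rational(-1, 5), -5) = 1)
Function('s')(V) = -33 (Function('s')(V) = Add(-4, Mul(Rational(1, 2), -58)) = Add(-4, -29) = -33)
Add(Add(Function('s')(21), -4416), Function('g')(133, -51)) = Add(Add(-33, -4416), 1) = Add(-4449, 1) = -4448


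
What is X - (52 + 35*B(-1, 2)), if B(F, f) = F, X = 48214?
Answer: 48197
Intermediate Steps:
X - (52 + 35*B(-1, 2)) = 48214 - (52 + 35*(-1)) = 48214 - (52 - 35) = 48214 - 1*17 = 48214 - 17 = 48197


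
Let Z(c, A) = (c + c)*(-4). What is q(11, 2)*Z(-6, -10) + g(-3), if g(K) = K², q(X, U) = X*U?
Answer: 1065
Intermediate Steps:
q(X, U) = U*X
Z(c, A) = -8*c (Z(c, A) = (2*c)*(-4) = -8*c)
q(11, 2)*Z(-6, -10) + g(-3) = (2*11)*(-8*(-6)) + (-3)² = 22*48 + 9 = 1056 + 9 = 1065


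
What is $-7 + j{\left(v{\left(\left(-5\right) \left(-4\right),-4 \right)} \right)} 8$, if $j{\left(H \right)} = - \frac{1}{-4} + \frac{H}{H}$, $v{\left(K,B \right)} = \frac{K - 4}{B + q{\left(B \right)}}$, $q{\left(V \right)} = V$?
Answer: $3$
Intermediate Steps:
$v{\left(K,B \right)} = \frac{-4 + K}{2 B}$ ($v{\left(K,B \right)} = \frac{K - 4}{B + B} = \frac{-4 + K}{2 B}$)
$j{\left(H \right)} = \frac{5}{4}$ ($j{\left(H \right)} = \left(-1\right) \left(- \frac{1}{4}\right) + 1 = \frac{1}{4} + 1 = \frac{5}{4}$)
$-7 + j{\left(v{\left(\left(-5\right) \left(-4\right),-4 \right)} \right)} 8 = -7 + \frac{5}{4} \cdot 8 = -7 + 10 = 3$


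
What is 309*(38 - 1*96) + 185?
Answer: -17737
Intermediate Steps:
309*(38 - 1*96) + 185 = 309*(38 - 96) + 185 = 309*(-58) + 185 = -17922 + 185 = -17737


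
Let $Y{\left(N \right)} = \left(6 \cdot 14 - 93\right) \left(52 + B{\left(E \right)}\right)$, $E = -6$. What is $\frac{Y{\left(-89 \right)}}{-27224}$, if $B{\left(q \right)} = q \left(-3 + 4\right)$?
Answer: $\frac{207}{13612} \approx 0.015207$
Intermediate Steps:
$B{\left(q \right)} = q$ ($B{\left(q \right)} = q 1 = q$)
$Y{\left(N \right)} = -414$ ($Y{\left(N \right)} = \left(6 \cdot 14 - 93\right) \left(52 - 6\right) = \left(84 - 93\right) 46 = \left(-9\right) 46 = -414$)
$\frac{Y{\left(-89 \right)}}{-27224} = - \frac{414}{-27224} = \left(-414\right) \left(- \frac{1}{27224}\right) = \frac{207}{13612}$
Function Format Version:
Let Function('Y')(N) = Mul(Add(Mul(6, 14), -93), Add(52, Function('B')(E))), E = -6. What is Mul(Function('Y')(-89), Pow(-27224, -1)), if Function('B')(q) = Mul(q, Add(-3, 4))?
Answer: Rational(207, 13612) ≈ 0.015207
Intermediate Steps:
Function('B')(q) = q (Function('B')(q) = Mul(q, 1) = q)
Function('Y')(N) = -414 (Function('Y')(N) = Mul(Add(Mul(6, 14), -93), Add(52, -6)) = Mul(Add(84, -93), 46) = Mul(-9, 46) = -414)
Mul(Function('Y')(-89), Pow(-27224, -1)) = Mul(-414, Pow(-27224, -1)) = Mul(-414, Rational(-1, 27224)) = Rational(207, 13612)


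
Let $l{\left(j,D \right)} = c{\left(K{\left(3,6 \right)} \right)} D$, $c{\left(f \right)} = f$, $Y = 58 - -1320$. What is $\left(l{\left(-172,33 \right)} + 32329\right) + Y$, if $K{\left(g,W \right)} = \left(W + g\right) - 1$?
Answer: $33971$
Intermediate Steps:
$Y = 1378$ ($Y = 58 + 1320 = 1378$)
$K{\left(g,W \right)} = -1 + W + g$
$l{\left(j,D \right)} = 8 D$ ($l{\left(j,D \right)} = \left(-1 + 6 + 3\right) D = 8 D$)
$\left(l{\left(-172,33 \right)} + 32329\right) + Y = \left(8 \cdot 33 + 32329\right) + 1378 = \left(264 + 32329\right) + 1378 = 32593 + 1378 = 33971$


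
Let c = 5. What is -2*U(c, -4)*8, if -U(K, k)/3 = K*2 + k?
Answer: 288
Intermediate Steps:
U(K, k) = -6*K - 3*k (U(K, k) = -3*(K*2 + k) = -3*(2*K + k) = -3*(k + 2*K) = -6*K - 3*k)
-2*U(c, -4)*8 = -2*(-6*5 - 3*(-4))*8 = -2*(-30 + 12)*8 = -2*(-18)*8 = 36*8 = 288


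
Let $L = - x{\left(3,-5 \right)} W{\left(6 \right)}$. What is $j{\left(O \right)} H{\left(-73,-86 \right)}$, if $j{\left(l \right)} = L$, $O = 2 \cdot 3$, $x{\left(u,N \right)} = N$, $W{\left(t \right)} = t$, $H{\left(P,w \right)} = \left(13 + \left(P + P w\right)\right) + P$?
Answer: $184350$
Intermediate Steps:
$H{\left(P,w \right)} = 13 + 2 P + P w$ ($H{\left(P,w \right)} = \left(13 + P + P w\right) + P = 13 + 2 P + P w$)
$L = 30$ ($L = \left(-1\right) \left(-5\right) 6 = 5 \cdot 6 = 30$)
$O = 6$
$j{\left(l \right)} = 30$
$j{\left(O \right)} H{\left(-73,-86 \right)} = 30 \left(13 + 2 \left(-73\right) - -6278\right) = 30 \left(13 - 146 + 6278\right) = 30 \cdot 6145 = 184350$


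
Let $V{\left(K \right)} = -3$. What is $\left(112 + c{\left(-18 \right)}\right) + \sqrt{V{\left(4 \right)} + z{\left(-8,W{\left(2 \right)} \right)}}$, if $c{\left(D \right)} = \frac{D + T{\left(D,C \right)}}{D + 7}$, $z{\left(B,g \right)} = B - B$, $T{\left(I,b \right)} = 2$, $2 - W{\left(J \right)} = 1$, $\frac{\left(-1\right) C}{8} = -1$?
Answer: $\frac{1248}{11} + i \sqrt{3} \approx 113.45 + 1.732 i$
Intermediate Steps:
$C = 8$ ($C = \left(-8\right) \left(-1\right) = 8$)
$W{\left(J \right)} = 1$ ($W{\left(J \right)} = 2 - 1 = 1$)
$z{\left(B,g \right)} = 0$
$c{\left(D \right)} = \frac{2 + D}{7 + D}$ ($c{\left(D \right)} = \frac{D + 2}{D + 7} = \frac{2 + D}{7 + D}$)
$\left(112 + c{\left(-18 \right)}\right) + \sqrt{V{\left(4 \right)} + z{\left(-8,W{\left(2 \right)} \right)}} = \left(112 + \frac{2 - 18}{7 - 18}\right) + \sqrt{-3 + 0} = \left(112 + \frac{1}{-11} \left(-16\right)\right) + \sqrt{-3} = \left(112 - - \frac{16}{11}\right) + i \sqrt{3} = \left(112 + \frac{16}{11}\right) + i \sqrt{3} = \frac{1248}{11} + i \sqrt{3}$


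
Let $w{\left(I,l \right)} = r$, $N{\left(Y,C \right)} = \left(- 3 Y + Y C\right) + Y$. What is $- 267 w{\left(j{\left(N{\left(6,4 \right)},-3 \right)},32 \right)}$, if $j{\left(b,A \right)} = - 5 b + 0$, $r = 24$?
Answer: $-6408$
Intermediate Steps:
$N{\left(Y,C \right)} = - 2 Y + C Y$ ($N{\left(Y,C \right)} = \left(- 3 Y + C Y\right) + Y = - 2 Y + C Y$)
$j{\left(b,A \right)} = - 5 b$
$w{\left(I,l \right)} = 24$
$- 267 w{\left(j{\left(N{\left(6,4 \right)},-3 \right)},32 \right)} = \left(-267\right) 24 = -6408$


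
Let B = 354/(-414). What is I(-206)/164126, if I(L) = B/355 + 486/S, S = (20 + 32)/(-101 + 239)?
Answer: 205353449/26131731405 ≈ 0.0078584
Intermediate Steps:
B = -59/69 (B = 354*(-1/414) = -59/69 ≈ -0.85507)
S = 26/69 (S = 52/138 = 52*(1/138) = 26/69 ≈ 0.37681)
I(L) = 410706898/318435 (I(L) = -59/69/355 + 486/(26/69) = -59/69*1/355 + 486*(69/26) = -59/24495 + 16767/13 = 410706898/318435)
I(-206)/164126 = (410706898/318435)/164126 = (410706898/318435)*(1/164126) = 205353449/26131731405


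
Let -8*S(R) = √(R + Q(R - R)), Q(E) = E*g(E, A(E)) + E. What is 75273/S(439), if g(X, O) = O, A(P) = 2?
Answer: -602184*√439/439 ≈ -28741.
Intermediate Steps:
Q(E) = 3*E (Q(E) = E*2 + E = 2*E + E = 3*E)
S(R) = -√R/8 (S(R) = -√(R + 3*(R - R))/8 = -√(R + 3*0)/8 = -√(R + 0)/8 = -√R/8)
75273/S(439) = 75273/((-√439/8)) = 75273*(-8*√439/439) = -602184*√439/439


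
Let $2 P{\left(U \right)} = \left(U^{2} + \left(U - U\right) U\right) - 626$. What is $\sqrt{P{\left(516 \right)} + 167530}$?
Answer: $\sqrt{300345} \approx 548.04$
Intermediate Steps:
$P{\left(U \right)} = -313 + \frac{U^{2}}{2}$ ($P{\left(U \right)} = \frac{\left(U^{2} + \left(U - U\right) U\right) - 626}{2} = \frac{\left(U^{2} + 0 U\right) - 626}{2} = \frac{\left(U^{2} + 0\right) - 626}{2} = \frac{U^{2} - 626}{2} = \frac{-626 + U^{2}}{2} = -313 + \frac{U^{2}}{2}$)
$\sqrt{P{\left(516 \right)} + 167530} = \sqrt{\left(-313 + \frac{516^{2}}{2}\right) + 167530} = \sqrt{\left(-313 + \frac{1}{2} \cdot 266256\right) + 167530} = \sqrt{\left(-313 + 133128\right) + 167530} = \sqrt{132815 + 167530} = \sqrt{300345}$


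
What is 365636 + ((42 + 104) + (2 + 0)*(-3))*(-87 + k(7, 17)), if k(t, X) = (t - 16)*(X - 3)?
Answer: 335816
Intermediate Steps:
k(t, X) = (-16 + t)*(-3 + X)
365636 + ((42 + 104) + (2 + 0)*(-3))*(-87 + k(7, 17)) = 365636 + ((42 + 104) + (2 + 0)*(-3))*(-87 + (48 - 16*17 - 3*7 + 17*7)) = 365636 + (146 + 2*(-3))*(-87 + (48 - 272 - 21 + 119)) = 365636 + (146 - 6)*(-87 - 126) = 365636 + 140*(-213) = 365636 - 29820 = 335816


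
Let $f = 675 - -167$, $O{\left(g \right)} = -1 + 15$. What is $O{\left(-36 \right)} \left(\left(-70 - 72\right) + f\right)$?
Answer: $9800$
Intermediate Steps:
$O{\left(g \right)} = 14$
$f = 842$ ($f = 675 + 167 = 842$)
$O{\left(-36 \right)} \left(\left(-70 - 72\right) + f\right) = 14 \left(\left(-70 - 72\right) + 842\right) = 14 \left(-142 + 842\right) = 14 \cdot 700 = 9800$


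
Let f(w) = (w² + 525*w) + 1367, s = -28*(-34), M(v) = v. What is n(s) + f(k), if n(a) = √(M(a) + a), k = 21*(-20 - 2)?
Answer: -27739 + 4*√119 ≈ -27695.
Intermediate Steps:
k = -462 (k = 21*(-22) = -462)
s = 952
n(a) = √2*√a (n(a) = √(a + a) = √(2*a) = √2*√a)
f(w) = 1367 + w² + 525*w
n(s) + f(k) = √2*√952 + (1367 + (-462)² + 525*(-462)) = √2*(2*√238) + (1367 + 213444 - 242550) = 4*√119 - 27739 = -27739 + 4*√119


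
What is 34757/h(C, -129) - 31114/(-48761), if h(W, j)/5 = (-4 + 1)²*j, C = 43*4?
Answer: -1514169307/283057605 ≈ -5.3493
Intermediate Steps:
C = 172
h(W, j) = 45*j (h(W, j) = 5*((-4 + 1)²*j) = 5*((-3)²*j) = 5*(9*j) = 45*j)
34757/h(C, -129) - 31114/(-48761) = 34757/((45*(-129))) - 31114/(-48761) = 34757/(-5805) - 31114*(-1/48761) = 34757*(-1/5805) + 31114/48761 = -34757/5805 + 31114/48761 = -1514169307/283057605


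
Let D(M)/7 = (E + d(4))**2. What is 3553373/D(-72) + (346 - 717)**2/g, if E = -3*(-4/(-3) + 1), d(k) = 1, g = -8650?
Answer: 15350995459/1089900 ≈ 14085.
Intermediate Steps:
E = -7 (E = -3*(-4*(-1/3) + 1) = -3*(4/3 + 1) = -3*7/3 = -7)
D(M) = 252 (D(M) = 7*(-7 + 1)**2 = 7*(-6)**2 = 7*36 = 252)
3553373/D(-72) + (346 - 717)**2/g = 3553373/252 + (346 - 717)**2/(-8650) = 3553373*(1/252) + (-371)**2*(-1/8650) = 3553373/252 + 137641*(-1/8650) = 3553373/252 - 137641/8650 = 15350995459/1089900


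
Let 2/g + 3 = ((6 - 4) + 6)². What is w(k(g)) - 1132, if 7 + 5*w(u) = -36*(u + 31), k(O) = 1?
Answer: -6819/5 ≈ -1363.8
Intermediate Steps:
g = 2/61 (g = 2/(-3 + ((6 - 4) + 6)²) = 2/(-3 + (2 + 6)²) = 2/(-3 + 8²) = 2/(-3 + 64) = 2/61 ≈ 0.032787)
w(u) = -1123/5 - 36*u/5 (w(u) = -7/5 + (-36*(u + 31))/5 = -7/5 + (-36*(31 + u))/5 = -7/5 + (-1116 - 36*u)/5 = -7/5 + (-1116/5 - 36*u/5) = -1123/5 - 36*u/5)
w(k(g)) - 1132 = (-1123/5 - 36/5*1) - 1132 = (-1123/5 - 36/5) - 1132 = -1159/5 - 1132 = -6819/5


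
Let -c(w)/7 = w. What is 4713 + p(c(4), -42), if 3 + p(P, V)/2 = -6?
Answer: 4695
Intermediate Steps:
c(w) = -7*w
p(P, V) = -18 (p(P, V) = -6 + 2*(-6) = -6 - 12 = -18)
4713 + p(c(4), -42) = 4713 - 18 = 4695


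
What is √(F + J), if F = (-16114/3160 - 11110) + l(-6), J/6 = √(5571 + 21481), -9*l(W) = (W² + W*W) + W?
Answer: √(-62473592235 + 67402800*√6763)/2370 ≈ 100.68*I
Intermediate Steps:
l(W) = -2*W²/9 - W/9 (l(W) = -((W² + W*W) + W)/9 = -((W² + W²) + W)/9 = -(2*W² + W)/9 = -(W + 2*W²)/9 = -2*W²/9 - W/9)
J = 12*√6763 (J = 6*√(5571 + 21481) = 6*√27052 = 6*(2*√6763) = 12*√6763 ≈ 986.85)
F = -52720331/4740 (F = (-16114/3160 - 11110) - ⅑*(-6)*(1 + 2*(-6)) = (-16114*1/3160 - 11110) - ⅑*(-6)*(1 - 12) = (-8057/1580 - 11110) - ⅑*(-6)*(-11) = -17561857/1580 - 22/3 = -52720331/4740 ≈ -11122.)
√(F + J) = √(-52720331/4740 + 12*√6763)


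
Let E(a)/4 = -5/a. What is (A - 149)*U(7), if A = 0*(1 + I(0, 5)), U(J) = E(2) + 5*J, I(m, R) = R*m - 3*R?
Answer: -3725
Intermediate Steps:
E(a) = -20/a (E(a) = 4*(-5/a) = -20/a)
I(m, R) = -3*R + R*m
U(J) = -10 + 5*J (U(J) = -20/2 + 5*J = -20*½ + 5*J = -10 + 5*J)
A = 0 (A = 0*(1 + 5*(-3 + 0)) = 0*(1 + 5*(-3)) = 0*(1 - 15) = 0*(-14) = 0)
(A - 149)*U(7) = (0 - 149)*(-10 + 5*7) = -149*(-10 + 35) = -149*25 = -3725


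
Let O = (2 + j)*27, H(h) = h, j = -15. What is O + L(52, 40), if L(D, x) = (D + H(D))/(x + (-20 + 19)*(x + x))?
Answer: -1768/5 ≈ -353.60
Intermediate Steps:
O = -351 (O = (2 - 15)*27 = -13*27 = -351)
L(D, x) = -2*D/x (L(D, x) = (D + D)/(x + (-20 + 19)*(x + x)) = (2*D)/(x - 2*x) = (2*D)/((-x)) = (2*D)*(-1/x) = -2*D/x)
O + L(52, 40) = -351 - 2*52/40 = -351 - 2*52*1/40 = -351 - 13/5 = -1768/5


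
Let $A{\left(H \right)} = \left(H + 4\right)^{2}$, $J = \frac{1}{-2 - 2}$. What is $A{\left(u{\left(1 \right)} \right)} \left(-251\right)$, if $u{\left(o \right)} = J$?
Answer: $- \frac{56475}{16} \approx -3529.7$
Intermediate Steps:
$J = - \frac{1}{4}$ ($J = \frac{1}{-4} = - \frac{1}{4} \approx -0.25$)
$u{\left(o \right)} = - \frac{1}{4}$
$A{\left(H \right)} = \left(4 + H\right)^{2}$
$A{\left(u{\left(1 \right)} \right)} \left(-251\right) = \left(4 - \frac{1}{4}\right)^{2} \left(-251\right) = \left(\frac{15}{4}\right)^{2} \left(-251\right) = \frac{225}{16} \left(-251\right) = - \frac{56475}{16}$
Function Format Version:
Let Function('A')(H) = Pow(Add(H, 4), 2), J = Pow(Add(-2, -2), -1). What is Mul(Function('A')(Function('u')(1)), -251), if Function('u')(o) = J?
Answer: Rational(-56475, 16) ≈ -3529.7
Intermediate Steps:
J = Rational(-1, 4) (J = Pow(-4, -1) = Rational(-1, 4) ≈ -0.25000)
Function('u')(o) = Rational(-1, 4)
Function('A')(H) = Pow(Add(4, H), 2)
Mul(Function('A')(Function('u')(1)), -251) = Mul(Pow(Add(4, Rational(-1, 4)), 2), -251) = Mul(Pow(Rational(15, 4), 2), -251) = Mul(Rational(225, 16), -251) = Rational(-56475, 16)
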